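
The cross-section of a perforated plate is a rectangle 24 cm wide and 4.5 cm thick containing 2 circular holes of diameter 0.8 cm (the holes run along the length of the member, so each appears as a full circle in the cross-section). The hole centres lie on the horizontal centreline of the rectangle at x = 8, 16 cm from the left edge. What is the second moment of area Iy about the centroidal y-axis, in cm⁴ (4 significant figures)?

Decompose the section into non-overlapping parts with the origin at the bottom-left of its bounding rectangle.
Plate: 24 × 4.5, A = 108 cm², x = 12 cm, Ī = 5 184 cm⁴.
Hole 1 (subtracted): ⌀0.8, A = 0.502655 cm², x = 8 cm, Ī = 0.0201062 cm⁴.
Hole 2 (subtracted): ⌀0.8, A = 0.502655 cm², x = 16 cm, Ī = 0.0201062 cm⁴.
By symmetry the centroid is at mid-width, x̄ = 12 cm.
Transfer each piece to the centroidal y-axis using Ī + A·d² with d = x − 12:
  plate: d = 0 cm → contributes +5 184 cm⁴
  hole 1: d = -4 cm → contributes −8.06258 cm⁴
  hole 2: d = 4 cm → contributes −8.06258 cm⁴
Total I = 5167.87 cm⁴.

Iy ≈ 5168 cm⁴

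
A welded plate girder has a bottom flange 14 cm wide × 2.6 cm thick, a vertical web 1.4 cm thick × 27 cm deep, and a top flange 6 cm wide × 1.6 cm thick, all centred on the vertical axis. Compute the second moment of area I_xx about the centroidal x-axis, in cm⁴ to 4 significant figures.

I_xx ≈ 1.033 × 10⁴ cm⁴

Split into non-overlapping primitives; take the origin at the lower-left of the bounding box.
Bottom plate: 14 × 2.6, A = 36.4 cm², y = 1.3 cm, Ī = 20.5053 cm⁴.
Web plate: 1.4 × 27, A = 37.8 cm², y = 16.1 cm, Ī = 2296.35 cm⁴.
Top plate: 6 × 1.6, A = 9.6 cm², y = 30.4 cm, Ī = 2.048 cm⁴.
Centroid: ȳ = ΣA·y / ΣA = 11.3095 cm.
Transfer each piece to the centroidal x-axis using Ī + A·d² with d = y − 11.3095:
  bottom plate: d = -10.0095 cm → contributes +3667.46 cm⁴
  web plate: d = 4.79045 cm → contributes +3163.8 cm⁴
  top plate: d = 19.0905 cm → contributes +3500.72 cm⁴
Total I = 10 332 cm⁴.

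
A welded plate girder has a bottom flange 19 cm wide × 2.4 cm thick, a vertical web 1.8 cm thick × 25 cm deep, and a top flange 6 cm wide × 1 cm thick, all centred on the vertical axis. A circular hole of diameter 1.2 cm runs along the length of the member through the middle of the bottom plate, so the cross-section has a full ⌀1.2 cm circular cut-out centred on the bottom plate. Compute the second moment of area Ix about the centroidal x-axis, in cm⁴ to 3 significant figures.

Ix ≈ 8770 cm⁴

Split into non-overlapping primitives; take the origin at the lower-left of the bounding box.
Bottom plate: 19 × 2.4, A = 45.6 cm², y = 1.2 cm, Ī = 21.888 cm⁴.
Web plate: 1.8 × 25, A = 45 cm², y = 14.9 cm, Ī = 2343.8 cm⁴.
Top plate: 6 × 1, A = 6 cm², y = 27.9 cm, Ī = 0.5 cm⁴.
Hole (subtracted): ⌀1.2, A = 1.131 cm², y = 1.2 cm, Ī = 0.10179 cm⁴.
Centroid: ȳ = ΣA·y / ΣA = 9.3356 cm.
Transfer each piece to the centroidal x-axis using Ī + A·d² with d = y − 9.3356:
  bottom plate: d = -8.1356 cm → contributes +3040.1 cm⁴
  web plate: d = 5.5644 cm → contributes +3737.1 cm⁴
  top plate: d = 18.564 cm → contributes +2068.3 cm⁴
  hole: d = -8.1356 cm → contributes −74.959 cm⁴
Total I = 8770.5 cm⁴.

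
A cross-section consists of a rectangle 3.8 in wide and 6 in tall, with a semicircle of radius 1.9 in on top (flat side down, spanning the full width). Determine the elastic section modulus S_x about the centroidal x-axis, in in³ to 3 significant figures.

S_x ≈ 32.7 in³

Treat the section as a set of non-overlapping primitives; coordinates are from the bounding-box lower-left.
Rectangular body: 3.8 × 6, A = 22.8 in², y = 3 in, Ī = 68.4 in⁴.
Semicircular cap: semicircle r = 1.9, A = 5.6706 in², y = 6.8064 in, Ī = 1.4304 in⁴.
Centroid: ȳ = ΣA·y / ΣA = 3.7581 in.
Transfer each piece to the centroidal x-axis using Ī + A·d² with d = y − 3.7581:
  rectangular body: d = -0.75813 in → contributes +81.505 in⁴
  semicircular cap: d = 3.0483 in → contributes +54.121 in⁴
Total I = 135.63 in⁴.
Extreme fibre distance c = 4.1419 in; S = I/c = 32.745 in³.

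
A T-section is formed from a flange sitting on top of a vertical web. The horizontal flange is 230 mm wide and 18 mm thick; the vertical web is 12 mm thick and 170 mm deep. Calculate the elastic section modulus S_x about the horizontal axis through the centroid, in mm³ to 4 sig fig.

Decompose the section into non-overlapping parts with the origin at the bottom-left of its bounding rectangle.
Flange: 230 × 18, A = 4 140 mm², y = 179 mm, Ī = 111 780 mm⁴.
Web: 12 × 170, A = 2 040 mm², y = 85 mm, Ī = 4 913 000 mm⁴.
Centroid: ȳ = ΣA·y / ΣA = 147.971 mm.
Transfer each piece to the horizontal axis through the centroid using Ī + A·d² with d = y − 147.971:
  flange: d = 31.0291 mm → contributes +4 097 800 mm⁴
  web: d = -62.9709 mm → contributes +13 002 275 mm⁴
Total I = 17 100 075 mm⁴.
Extreme fibre distance c = 147.971 mm; S = I/c = 115 564 mm³.

S_x ≈ 1.156 × 10⁵ mm³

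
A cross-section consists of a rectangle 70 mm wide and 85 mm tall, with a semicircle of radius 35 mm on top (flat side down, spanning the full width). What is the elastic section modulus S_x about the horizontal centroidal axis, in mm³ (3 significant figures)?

Treat the section as a set of non-overlapping primitives; coordinates are from the bounding-box lower-left.
Rectangular body: 70 × 85, A = 5 950 mm², y = 42.5 mm, Ī = 3 582 396 mm⁴.
Semicircular cap: semicircle r = 35, A = 1924.2 mm², y = 99.854 mm, Ī = 164 704 mm⁴.
Centroid: ȳ = ΣA·y / ΣA = 56.516 mm.
Transfer each piece to the horizontal centroidal axis using Ī + A·d² with d = y − 56.516:
  rectangular body: d = -14.016 mm → contributes +4 751 216 mm⁴
  semicircular cap: d = 43.339 mm → contributes +3 778 874 mm⁴
Total I = 8 530 090 mm⁴.
Extreme fibre distance c = 63.484 mm; S = I/c = 134 365 mm³.

S_x ≈ 1.34 × 10⁵ mm³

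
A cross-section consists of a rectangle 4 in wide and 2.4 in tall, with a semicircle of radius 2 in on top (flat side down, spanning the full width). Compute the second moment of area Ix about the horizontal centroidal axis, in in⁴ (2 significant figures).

Ix ≈ 22 in⁴

Decompose the section into non-overlapping parts with the origin at the bottom-left of its bounding rectangle.
Rectangular body: 4 × 2.4, A = 9.6 in², y = 1.2 in, Ī = 4.608 in⁴.
Semicircular cap: semicircle r = 2, A = 6.283 in², y = 3.249 in, Ī = 1.756 in⁴.
Centroid: ȳ = ΣA·y / ΣA = 2.01 in.
Transfer each piece to the horizontal centroidal axis using Ī + A·d² with d = y − 2.01:
  rectangular body: d = -0.8105 in → contributes +10.91 in⁴
  semicircular cap: d = 1.238 in → contributes +11.39 in⁴
Total I = 22.31 in⁴.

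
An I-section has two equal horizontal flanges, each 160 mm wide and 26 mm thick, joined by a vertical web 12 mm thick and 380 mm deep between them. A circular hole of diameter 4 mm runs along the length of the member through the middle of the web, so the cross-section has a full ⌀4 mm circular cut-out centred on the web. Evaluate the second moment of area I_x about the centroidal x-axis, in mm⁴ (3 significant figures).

Split into non-overlapping primitives; take the origin at the lower-left of the bounding box.
Bottom flange: 160 × 26, A = 4 160 mm², y = 13 mm, Ī = 234 347 mm⁴.
Web: 12 × 380, A = 4 560 mm², y = 216 mm, Ī = 54 872 000 mm⁴.
Top flange: 160 × 26, A = 4 160 mm², y = 419 mm, Ī = 234 347 mm⁴.
Hole (subtracted): ⌀4, A = 12.566 mm², y = 216 mm, Ī = 12.566 mm⁴.
By symmetry the centroid is at mid-height, ȳ = 216 mm.
Transfer each piece to the centroidal x-axis using Ī + A·d² with d = y − 216:
  bottom flange: d = -203 mm → contributes +171 663 787 mm⁴
  web: d = 0 mm → contributes +54 872 000 mm⁴
  top flange: d = 203 mm → contributes +171 663 787 mm⁴
  hole: d = 0 mm → contributes −12.566 mm⁴
Total I = 398 199 561 mm⁴.

I_x ≈ 3.98 × 10⁸ mm⁴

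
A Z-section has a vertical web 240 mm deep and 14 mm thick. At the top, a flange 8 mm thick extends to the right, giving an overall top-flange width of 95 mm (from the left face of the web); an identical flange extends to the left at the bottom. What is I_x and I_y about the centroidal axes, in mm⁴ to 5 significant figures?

I_x ≈ 3.3574 × 10⁷ mm⁴, I_y ≈ 3.6876 × 10⁶ mm⁴

Break the section into simple shapes (no overlaps), measuring from the bottom-left corner of the bounding box.
Web: 14 × 240, A = 3 360 mm², y = 120 mm, Ī = 16 128 000 mm⁴.
Top flange (beyond web): 81 × 8, A = 648 mm², y = 236 mm, Ī = 3 456 mm⁴.
Bottom flange (beyond web): 81 × 8, A = 648 mm², y = 4 mm, Ī = 3 456 mm⁴.
Centroid: ȳ = ΣA·y / ΣA = 120 mm.
Transfer each piece to the centroidal x-axis using Ī + A·d² with d = y − 120:
  web: d = 0 mm → contributes +16 128 000 mm⁴
  top flange (beyond web): d = 116 mm → contributes +8 722 944 mm⁴
  bottom flange (beyond web): d = -116 mm → contributes +8 722 944 mm⁴
Total I = 33 573 888 mm⁴.
For the y-axis: x̄ = 88 mm.
Repeating about the centroidal y-axis gives I_y = 3 687 568 mm⁴.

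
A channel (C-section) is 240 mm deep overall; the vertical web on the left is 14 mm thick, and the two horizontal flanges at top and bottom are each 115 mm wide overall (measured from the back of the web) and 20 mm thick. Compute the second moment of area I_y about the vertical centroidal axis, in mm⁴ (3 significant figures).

I_y ≈ 9.55 × 10⁶ mm⁴

Break the section into simple shapes (no overlaps), measuring from the bottom-left corner of the bounding box.
Web: 14 × 240, A = 3 360 mm², x = 7 mm, Ī = 54 880 mm⁴.
Top flange (beyond web): 101 × 20, A = 2 020 mm², x = 64.5 mm, Ī = 1 717 168 mm⁴.
Bottom flange (beyond web): 101 × 20, A = 2 020 mm², x = 64.5 mm, Ī = 1 717 168 mm⁴.
Centroid: x̄ = ΣA·x / ΣA = 38.392 mm.
Transfer each piece to the vertical centroidal axis using Ī + A·d² with d = x − 38.392:
  web: d = -31.392 mm → contributes +3 365 995 mm⁴
  top flange (beyond web): d = 26.108 mm → contributes +3 094 068 mm⁴
  bottom flange (beyond web): d = 26.108 mm → contributes +3 094 068 mm⁴
Total I = 9 554 130 mm⁴.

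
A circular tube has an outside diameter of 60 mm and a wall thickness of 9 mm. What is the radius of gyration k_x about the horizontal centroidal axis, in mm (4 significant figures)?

k_x ≈ 18.31 mm

Decompose the section into non-overlapping parts with the origin at the bottom-left of its bounding rectangle.
Outer circle: ⌀60, A = 2827.43 mm², y = 30 mm, Ī = 636 173 mm⁴.
Bore (subtracted): ⌀42, A = 1385.44 mm², y = 30 mm, Ī = 152 745 mm⁴.
By symmetry the centroid is at mid-height, ȳ = 30 mm.
All pieces are centred on the horizontal centroidal axis, so I = ΣĪ (holes subtracted) = 483 427 mm⁴.
Radius of gyration: k = √(I/A) = √(483 427 / 1441.99) = 18.3098 mm.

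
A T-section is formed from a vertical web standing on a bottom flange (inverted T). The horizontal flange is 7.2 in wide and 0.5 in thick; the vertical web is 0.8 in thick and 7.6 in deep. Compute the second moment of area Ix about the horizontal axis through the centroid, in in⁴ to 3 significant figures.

Ix ≈ 66.4 in⁴

Decompose the section into non-overlapping parts with the origin at the bottom-left of its bounding rectangle.
Flange: 7.2 × 0.5, A = 3.6 in², y = 0.25 in, Ī = 0.075 in⁴.
Web: 0.8 × 7.6, A = 6.08 in², y = 4.3 in, Ī = 29.265 in⁴.
Centroid: ȳ = ΣA·y / ΣA = 2.7938 in.
Transfer each piece to the horizontal axis through the centroid using Ī + A·d² with d = y − 2.7938:
  flange: d = -2.5438 in → contributes +23.37 in⁴
  web: d = 1.5062 in → contributes +43.058 in⁴
Total I = 66.429 in⁴.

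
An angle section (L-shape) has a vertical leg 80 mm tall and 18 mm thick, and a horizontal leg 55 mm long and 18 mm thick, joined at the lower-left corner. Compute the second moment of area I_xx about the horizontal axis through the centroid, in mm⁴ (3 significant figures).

I_xx ≈ 1.22 × 10⁶ mm⁴

Break the section into simple shapes (no overlaps), measuring from the bottom-left corner of the bounding box.
Vertical leg: 18 × 80, A = 1 440 mm², y = 40 mm, Ī = 768 000 mm⁴.
Horizontal leg (remainder): 37 × 18, A = 666 mm², y = 9 mm, Ī = 17 982 mm⁴.
Centroid: ȳ = ΣA·y / ΣA = 30.197 mm.
Transfer each piece to the horizontal axis through the centroid using Ī + A·d² with d = y − 30.197:
  vertical leg: d = 9.8034 mm → contributes +906 394 mm⁴
  horizontal leg (remainder): d = -21.197 mm → contributes +317 213 mm⁴
Total I = 1 223 607 mm⁴.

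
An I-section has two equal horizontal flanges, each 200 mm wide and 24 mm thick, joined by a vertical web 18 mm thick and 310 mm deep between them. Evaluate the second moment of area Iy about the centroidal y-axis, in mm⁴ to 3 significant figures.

Iy ≈ 3.22 × 10⁷ mm⁴

Split into non-overlapping primitives; take the origin at the lower-left of the bounding box.
Bottom flange: 200 × 24, A = 4 800 mm², x = 100 mm, Ī = 16 000 000 mm⁴.
Web: 18 × 310, A = 5 580 mm², x = 100 mm, Ī = 150 660 mm⁴.
Top flange: 200 × 24, A = 4 800 mm², x = 100 mm, Ī = 16 000 000 mm⁴.
By symmetry the centroid is at mid-width, x̄ = 100 mm.
All pieces are centred on the centroidal y-axis, so I = ΣĪ = 32 150 660 mm⁴.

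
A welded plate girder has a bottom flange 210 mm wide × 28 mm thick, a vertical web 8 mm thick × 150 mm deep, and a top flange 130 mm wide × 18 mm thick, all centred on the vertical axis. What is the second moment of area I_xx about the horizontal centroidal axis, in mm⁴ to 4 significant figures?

Break the section into simple shapes (no overlaps), measuring from the bottom-left corner of the bounding box.
Bottom plate: 210 × 28, A = 5 880 mm², y = 14 mm, Ī = 384 160 mm⁴.
Web plate: 8 × 150, A = 1 200 mm², y = 103 mm, Ī = 2 250 000 mm⁴.
Top plate: 130 × 18, A = 2 340 mm², y = 187 mm, Ī = 63 180 mm⁴.
Centroid: ȳ = ΣA·y / ΣA = 68.3121 mm.
Transfer each piece to the horizontal centroidal axis using Ī + A·d² with d = y − 68.3121:
  bottom plate: d = -54.3121 mm → contributes +17 729 010 mm⁴
  web plate: d = 34.6879 mm → contributes +3 693 900 mm⁴
  top plate: d = 118.688 mm → contributes +33 026 332 mm⁴
Total I = 54 449 242 mm⁴.

I_xx ≈ 5.445 × 10⁷ mm⁴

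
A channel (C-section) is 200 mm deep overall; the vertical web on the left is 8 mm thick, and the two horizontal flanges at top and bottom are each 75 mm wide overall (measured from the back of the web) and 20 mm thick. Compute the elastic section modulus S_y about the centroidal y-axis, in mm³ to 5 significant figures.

Treat the section as a set of non-overlapping primitives; coordinates are from the bounding-box lower-left.
Web: 8 × 200, A = 1 600 mm², x = 4 mm, Ī = 8533.333 mm⁴.
Top flange (beyond web): 67 × 20, A = 1 340 mm², x = 41.5 mm, Ī = 501271.7 mm⁴.
Bottom flange (beyond web): 67 × 20, A = 1 340 mm², x = 41.5 mm, Ī = 501271.7 mm⁴.
Centroid: x̄ = ΣA·x / ΣA = 27.48131 mm.
Transfer each piece to the centroidal y-axis using Ī + A·d² with d = x − 27.48131:
  web: d = -23.48131 mm → contributes +890728.3 mm⁴
  top flange (beyond web): d = 14.01869 mm → contributes +764613.4 mm⁴
  bottom flange (beyond web): d = 14.01869 mm → contributes +764613.4 mm⁴
Total I = 2 419 955 mm⁴.
Extreme fibre distance c = 47.51869 mm; S = I/c = 50926.38 mm³.

S_y ≈ 5.0926 × 10⁴ mm³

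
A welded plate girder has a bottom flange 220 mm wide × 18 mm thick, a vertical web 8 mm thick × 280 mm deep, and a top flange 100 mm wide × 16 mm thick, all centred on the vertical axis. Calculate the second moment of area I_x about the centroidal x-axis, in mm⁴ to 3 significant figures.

Break the section into simple shapes (no overlaps), measuring from the bottom-left corner of the bounding box.
Bottom plate: 220 × 18, A = 3 960 mm², y = 9 mm, Ī = 106 920 mm⁴.
Web plate: 8 × 280, A = 2 240 mm², y = 158 mm, Ī = 14 634 667 mm⁴.
Top plate: 100 × 16, A = 1 600 mm², y = 306 mm, Ī = 34 133 mm⁴.
Centroid: ȳ = ΣA·y / ΣA = 112.71 mm.
Transfer each piece to the centroidal x-axis using Ī + A·d² with d = y − 112.71:
  bottom plate: d = -103.71 mm → contributes +42 702 063 mm⁴
  web plate: d = 45.287 mm → contributes +19 228 747 mm⁴
  top plate: d = 193.29 mm → contributes +59 810 027 mm⁴
Total I = 121 740 837 mm⁴.

I_x ≈ 1.22 × 10⁸ mm⁴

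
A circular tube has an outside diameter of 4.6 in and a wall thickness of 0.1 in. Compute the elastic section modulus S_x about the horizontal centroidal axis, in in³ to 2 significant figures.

Break the section into simple shapes (no overlaps), measuring from the bottom-left corner of the bounding box.
Outer circle: ⌀4.6, A = 16.62 in², y = 2.3 in, Ī = 21.98 in⁴.
Bore (subtracted): ⌀4.4, A = 15.21 in², y = 2.3 in, Ī = 18.4 in⁴.
By symmetry the centroid is at mid-height, ȳ = 2.3 in.
All pieces are centred on the horizontal centroidal axis, so I = ΣĪ (holes subtracted) = 3.58 in⁴.
Extreme fibre distance c = 2.3 in; S = I/c = 1.557 in³.

S_x ≈ 1.6 in³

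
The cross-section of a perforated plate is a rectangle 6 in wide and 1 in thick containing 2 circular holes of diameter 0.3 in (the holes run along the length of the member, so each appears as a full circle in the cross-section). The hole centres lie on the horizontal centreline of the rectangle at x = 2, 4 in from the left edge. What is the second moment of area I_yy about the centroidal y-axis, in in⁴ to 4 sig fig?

I_yy ≈ 17.86 in⁴

Decompose the section into non-overlapping parts with the origin at the bottom-left of its bounding rectangle.
Plate: 6 × 1, A = 6 in², x = 3 in, Ī = 18 in⁴.
Hole 1 (subtracted): ⌀0.3, A = 0.0706858 in², x = 2 in, Ī = 0.000397608 in⁴.
Hole 2 (subtracted): ⌀0.3, A = 0.0706858 in², x = 4 in, Ī = 0.000397608 in⁴.
By symmetry the centroid is at mid-width, x̄ = 3 in.
Transfer each piece to the centroidal y-axis using Ī + A·d² with d = x − 3:
  plate: d = 0 in → contributes +18 in⁴
  hole 1: d = -1 in → contributes −0.0710834 in⁴
  hole 2: d = 1 in → contributes −0.0710834 in⁴
Total I = 17.8578 in⁴.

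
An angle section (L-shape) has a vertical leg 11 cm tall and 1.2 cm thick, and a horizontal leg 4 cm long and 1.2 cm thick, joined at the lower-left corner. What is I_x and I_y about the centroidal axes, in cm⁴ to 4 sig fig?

Treat the section as a set of non-overlapping primitives; coordinates are from the bounding-box lower-left.
Vertical leg: 1.2 × 11, A = 13.2 cm², y = 5.5 cm, Ī = 133.1 cm⁴.
Horizontal leg (remainder): 2.8 × 1.2, A = 3.36 cm², y = 0.6 cm, Ī = 0.4032 cm⁴.
Centroid: ȳ = ΣA·y / ΣA = 4.5058 cm.
Transfer each piece to the centroidal x-axis using Ī + A·d² with d = y − 4.5058:
  vertical leg: d = 0.994203 cm → contributes +146.147 cm⁴
  horizontal leg (remainder): d = -3.9058 cm → contributes +51.6608 cm⁴
Total I = 197.808 cm⁴.
For the y-axis: x̄ = 1.0058 cm.
Repeating about the centroidal y-axis gives I_y = 14.4922 cm⁴.

I_x ≈ 197.8 cm⁴, I_y ≈ 14.49 cm⁴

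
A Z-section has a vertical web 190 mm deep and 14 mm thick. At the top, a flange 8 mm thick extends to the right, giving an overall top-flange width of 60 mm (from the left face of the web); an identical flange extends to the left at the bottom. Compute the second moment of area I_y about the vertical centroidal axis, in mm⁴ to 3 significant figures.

I_y ≈ 8.36 × 10⁵ mm⁴

Decompose the section into non-overlapping parts with the origin at the bottom-left of its bounding rectangle.
Web: 14 × 190, A = 2 660 mm², x = 53 mm, Ī = 43 447 mm⁴.
Top flange (beyond web): 46 × 8, A = 368 mm², x = 83 mm, Ī = 64 891 mm⁴.
Bottom flange (beyond web): 46 × 8, A = 368 mm², x = 23 mm, Ī = 64 891 mm⁴.
Centroid: x̄ = ΣA·x / ΣA = 53 mm.
Transfer each piece to the vertical centroidal axis using Ī + A·d² with d = x − 53:
  web: d = 0 mm → contributes +43 447 mm⁴
  top flange (beyond web): d = 30 mm → contributes +396 091 mm⁴
  bottom flange (beyond web): d = -30 mm → contributes +396 091 mm⁴
Total I = 835 628 mm⁴.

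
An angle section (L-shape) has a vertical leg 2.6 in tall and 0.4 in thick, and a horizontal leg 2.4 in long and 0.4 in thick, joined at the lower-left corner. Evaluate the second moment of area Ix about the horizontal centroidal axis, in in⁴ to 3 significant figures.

Split into non-overlapping primitives; take the origin at the lower-left of the bounding box.
Vertical leg: 0.4 × 2.6, A = 1.04 in², y = 1.3 in, Ī = 0.58587 in⁴.
Horizontal leg (remainder): 2 × 0.4, A = 0.8 in², y = 0.2 in, Ī = 0.010667 in⁴.
Centroid: ȳ = ΣA·y / ΣA = 0.82174 in.
Transfer each piece to the horizontal centroidal axis using Ī + A·d² with d = y − 0.82174:
  vertical leg: d = 0.47826 in → contributes +0.82375 in⁴
  horizontal leg (remainder): d = -0.62174 in → contributes +0.31991 in⁴
Total I = 1.1437 in⁴.

Ix ≈ 1.14 in⁴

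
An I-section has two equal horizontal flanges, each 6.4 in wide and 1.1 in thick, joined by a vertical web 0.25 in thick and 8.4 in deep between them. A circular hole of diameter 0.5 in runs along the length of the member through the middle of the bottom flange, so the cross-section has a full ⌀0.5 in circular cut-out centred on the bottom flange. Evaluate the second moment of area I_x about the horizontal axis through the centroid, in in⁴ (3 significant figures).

I_x ≈ 327 in⁴

Treat the section as a set of non-overlapping primitives; coordinates are from the bounding-box lower-left.
Bottom flange: 6.4 × 1.1, A = 7.04 in², y = 0.55 in, Ī = 0.70987 in⁴.
Web: 0.25 × 8.4, A = 2.1 in², y = 5.3 in, Ī = 12.348 in⁴.
Top flange: 6.4 × 1.1, A = 7.04 in², y = 10.05 in, Ī = 0.70987 in⁴.
Hole (subtracted): ⌀0.5, A = 0.19635 in², y = 0.55 in, Ī = 0.003068 in⁴.
Centroid: ȳ = ΣA·y / ΣA = 5.3584 in.
Transfer each piece to the horizontal axis through the centroid using Ī + A·d² with d = y − 5.3584:
  bottom flange: d = -4.8084 in → contributes +163.48 in⁴
  web: d = -0.058351 in → contributes +12.355 in⁴
  top flange: d = 4.6916 in → contributes +155.67 in⁴
  hole: d = -4.8084 in → contributes −4.5427 in⁴
Total I = 326.96 in⁴.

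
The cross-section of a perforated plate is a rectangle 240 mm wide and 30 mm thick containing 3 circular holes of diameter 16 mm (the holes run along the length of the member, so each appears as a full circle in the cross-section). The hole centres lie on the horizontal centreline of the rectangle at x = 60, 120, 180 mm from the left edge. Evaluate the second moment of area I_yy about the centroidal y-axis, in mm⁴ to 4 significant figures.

I_yy ≈ 3.310 × 10⁷ mm⁴

Break the section into simple shapes (no overlaps), measuring from the bottom-left corner of the bounding box.
Plate: 240 × 30, A = 7 200 mm², x = 120 mm, Ī = 34 560 000 mm⁴.
Hole 1 (subtracted): ⌀16, A = 201.062 mm², x = 60 mm, Ī = 3216.99 mm⁴.
Hole 2 (subtracted): ⌀16, A = 201.062 mm², x = 120 mm, Ī = 3216.99 mm⁴.
Hole 3 (subtracted): ⌀16, A = 201.062 mm², x = 180 mm, Ī = 3216.99 mm⁴.
By symmetry the centroid is at mid-width, x̄ = 120 mm.
Transfer each piece to the centroidal y-axis using Ī + A·d² with d = x − 120:
  plate: d = 0 mm → contributes +34 560 000 mm⁴
  hole 1: d = -60 mm → contributes −727 040 mm⁴
  hole 2: d = 0 mm → contributes −3216.99 mm⁴
  hole 3: d = 60 mm → contributes −727 040 mm⁴
Total I = 33 102 703 mm⁴.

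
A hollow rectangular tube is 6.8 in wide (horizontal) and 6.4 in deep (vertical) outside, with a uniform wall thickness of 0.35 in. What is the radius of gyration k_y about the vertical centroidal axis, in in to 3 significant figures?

Break the section into simple shapes (no overlaps), measuring from the bottom-left corner of the bounding box.
Outer rectangle: 6.8 × 6.4, A = 43.52 in², x = 3.4 in, Ī = 167.7 in⁴.
Inner void (subtracted): 6.1 × 5.7, A = 34.77 in², x = 3.4 in, Ī = 107.82 in⁴.
By symmetry the centroid is at mid-width, x̄ = 3.4 in.
All pieces are centred on the vertical centroidal axis, so I = ΣĪ (holes subtracted) = 59.881 in⁴.
Radius of gyration: k = √(I/A) = √(59.881 / 8.75) = 2.616 in.

k_y ≈ 2.62 in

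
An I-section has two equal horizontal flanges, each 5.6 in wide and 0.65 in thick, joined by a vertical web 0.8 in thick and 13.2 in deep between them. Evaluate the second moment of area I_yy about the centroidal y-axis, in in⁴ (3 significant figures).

Split into non-overlapping primitives; take the origin at the lower-left of the bounding box.
Bottom flange: 5.6 × 0.65, A = 3.64 in², x = 2.8 in, Ī = 9.5125 in⁴.
Web: 0.8 × 13.2, A = 10.56 in², x = 2.8 in, Ī = 0.5632 in⁴.
Top flange: 5.6 × 0.65, A = 3.64 in², x = 2.8 in, Ī = 9.5125 in⁴.
By symmetry the centroid is at mid-width, x̄ = 2.8 in.
All pieces are centred on the centroidal y-axis, so I = ΣĪ = 19.588 in⁴.

I_yy ≈ 19.6 in⁴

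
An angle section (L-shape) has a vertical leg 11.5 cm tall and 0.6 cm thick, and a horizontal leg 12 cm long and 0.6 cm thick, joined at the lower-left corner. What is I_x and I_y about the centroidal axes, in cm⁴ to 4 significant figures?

I_x ≈ 178.3 cm⁴, I_y ≈ 197.9 cm⁴

Split into non-overlapping primitives; take the origin at the lower-left of the bounding box.
Vertical leg: 0.6 × 11.5, A = 6.9 cm², y = 5.75 cm, Ī = 76.0438 cm⁴.
Horizontal leg (remainder): 11.4 × 0.6, A = 6.84 cm², y = 0.3 cm, Ī = 0.2052 cm⁴.
Centroid: ȳ = ΣA·y / ΣA = 3.0369 cm.
Transfer each piece to the centroidal x-axis using Ī + A·d² with d = y − 3.0369:
  vertical leg: d = 2.7131 cm → contributes +126.834 cm⁴
  horizontal leg (remainder): d = -2.7369 cm → contributes +51.441 cm⁴
Total I = 178.275 cm⁴.
For the y-axis: x̄ = 3.2869 cm.
Repeating about the centroidal y-axis gives I_y = 197.942 cm⁴.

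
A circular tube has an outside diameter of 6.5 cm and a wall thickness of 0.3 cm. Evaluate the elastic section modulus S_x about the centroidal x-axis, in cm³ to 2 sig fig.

Decompose the section into non-overlapping parts with the origin at the bottom-left of its bounding rectangle.
Outer circle: ⌀6.5, A = 33.18 cm², y = 3.25 cm, Ī = 87.62 cm⁴.
Bore (subtracted): ⌀5.9, A = 27.34 cm², y = 3.25 cm, Ī = 59.48 cm⁴.
By symmetry the centroid is at mid-height, ȳ = 3.25 cm.
All pieces are centred on the centroidal x-axis, so I = ΣĪ (holes subtracted) = 28.14 cm⁴.
Extreme fibre distance c = 3.25 cm; S = I/c = 8.659 cm³.

S_x ≈ 8.7 cm³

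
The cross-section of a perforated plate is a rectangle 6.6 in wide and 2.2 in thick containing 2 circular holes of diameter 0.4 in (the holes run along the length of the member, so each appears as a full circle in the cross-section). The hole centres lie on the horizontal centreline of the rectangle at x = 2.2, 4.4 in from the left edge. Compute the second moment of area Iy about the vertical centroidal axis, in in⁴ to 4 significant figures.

Iy ≈ 52.40 in⁴

Decompose the section into non-overlapping parts with the origin at the bottom-left of its bounding rectangle.
Plate: 6.6 × 2.2, A = 14.52 in², x = 3.3 in, Ī = 52.7076 in⁴.
Hole 1 (subtracted): ⌀0.4, A = 0.125664 in², x = 2.2 in, Ī = 0.00125664 in⁴.
Hole 2 (subtracted): ⌀0.4, A = 0.125664 in², x = 4.4 in, Ī = 0.00125664 in⁴.
By symmetry the centroid is at mid-width, x̄ = 3.3 in.
Transfer each piece to the vertical centroidal axis using Ī + A·d² with d = x − 3.3:
  plate: d = 0 in → contributes +52.7076 in⁴
  hole 1: d = -1.1 in → contributes −0.15331 in⁴
  hole 2: d = 1.1 in → contributes −0.15331 in⁴
Total I = 52.401 in⁴.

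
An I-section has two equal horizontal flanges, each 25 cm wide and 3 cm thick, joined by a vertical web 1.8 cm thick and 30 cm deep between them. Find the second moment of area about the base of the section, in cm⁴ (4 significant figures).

Treat the section as a set of non-overlapping primitives; coordinates are from the bounding-box lower-left.
Bottom flange: 25 × 3, A = 75 cm², y = 1.5 cm, Ī = 56.25 cm⁴.
Web: 1.8 × 30, A = 54 cm², y = 18 cm, Ī = 4 050 cm⁴.
Top flange: 25 × 3, A = 75 cm², y = 34.5 cm, Ī = 56.25 cm⁴.
Transfer each piece to the base of the section using Ī + A·d² with d = y − 0:
  bottom flange: d = 1.5 cm → contributes +225 cm⁴
  web: d = 18 cm → contributes +21 546 cm⁴
  top flange: d = 34.5 cm → contributes +89 325 cm⁴
Total I = 111 096 cm⁴.

I_base ≈ 1.111 × 10⁵ cm⁴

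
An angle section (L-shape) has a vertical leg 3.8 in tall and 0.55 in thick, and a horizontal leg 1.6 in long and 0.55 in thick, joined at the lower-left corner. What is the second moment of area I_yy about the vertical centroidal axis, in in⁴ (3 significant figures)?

I_yy ≈ 0.395 in⁴

Treat the section as a set of non-overlapping primitives; coordinates are from the bounding-box lower-left.
Vertical leg: 0.55 × 3.8, A = 2.09 in², x = 0.275 in, Ī = 0.052685 in⁴.
Horizontal leg (remainder): 1.05 × 0.55, A = 0.5775 in², x = 1.075 in, Ī = 0.053058 in⁴.
Centroid: x̄ = ΣA·x / ΣA = 0.4482 in.
Transfer each piece to the vertical centroidal axis using Ī + A·d² with d = x − 0.4482:
  vertical leg: d = -0.1732 in → contributes +0.11538 in⁴
  horizontal leg (remainder): d = 0.6268 in → contributes +0.27995 in⁴
Total I = 0.39533 in⁴.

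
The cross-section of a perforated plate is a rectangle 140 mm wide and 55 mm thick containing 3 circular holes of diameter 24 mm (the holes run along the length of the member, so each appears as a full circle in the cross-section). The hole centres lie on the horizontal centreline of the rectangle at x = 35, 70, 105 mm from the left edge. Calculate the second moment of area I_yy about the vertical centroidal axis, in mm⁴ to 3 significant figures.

I_yy ≈ 1.14 × 10⁷ mm⁴

Split into non-overlapping primitives; take the origin at the lower-left of the bounding box.
Plate: 140 × 55, A = 7 700 mm², x = 70 mm, Ī = 12 576 667 mm⁴.
Hole 1 (subtracted): ⌀24, A = 452.39 mm², x = 35 mm, Ī = 16 286 mm⁴.
Hole 2 (subtracted): ⌀24, A = 452.39 mm², x = 70 mm, Ī = 16 286 mm⁴.
Hole 3 (subtracted): ⌀24, A = 452.39 mm², x = 105 mm, Ī = 16 286 mm⁴.
By symmetry the centroid is at mid-width, x̄ = 70 mm.
Transfer each piece to the vertical centroidal axis using Ī + A·d² with d = x − 70:
  plate: d = 0 mm → contributes +12 576 667 mm⁴
  hole 1: d = -35 mm → contributes −570 463 mm⁴
  hole 2: d = 0 mm → contributes −16 286 mm⁴
  hole 3: d = 35 mm → contributes −570 463 mm⁴
Total I = 11 419 455 mm⁴.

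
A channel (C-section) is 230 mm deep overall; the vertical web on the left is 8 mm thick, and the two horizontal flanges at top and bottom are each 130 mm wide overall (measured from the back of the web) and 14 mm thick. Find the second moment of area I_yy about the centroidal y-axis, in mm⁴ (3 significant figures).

I_yy ≈ 9.30 × 10⁶ mm⁴

Split into non-overlapping primitives; take the origin at the lower-left of the bounding box.
Web: 8 × 230, A = 1 840 mm², x = 4 mm, Ī = 9813.3 mm⁴.
Top flange (beyond web): 122 × 14, A = 1 708 mm², x = 69 mm, Ī = 2 118 489 mm⁴.
Bottom flange (beyond web): 122 × 14, A = 1 708 mm², x = 69 mm, Ī = 2 118 489 mm⁴.
Centroid: x̄ = ΣA·x / ΣA = 46.245 mm.
Transfer each piece to the centroidal y-axis using Ī + A·d² with d = x − 46.245:
  web: d = -42.245 mm → contributes +3 293 559 mm⁴
  top flange (beyond web): d = 22.755 mm → contributes +3 002 871 mm⁴
  bottom flange (beyond web): d = 22.755 mm → contributes +3 002 871 mm⁴
Total I = 9 299 300 mm⁴.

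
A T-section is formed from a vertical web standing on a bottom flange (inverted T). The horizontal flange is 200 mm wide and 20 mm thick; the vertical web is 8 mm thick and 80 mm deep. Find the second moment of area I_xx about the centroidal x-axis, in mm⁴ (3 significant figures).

Treat the section as a set of non-overlapping primitives; coordinates are from the bounding-box lower-left.
Flange: 200 × 20, A = 4 000 mm², y = 10 mm, Ī = 133 333 mm⁴.
Web: 8 × 80, A = 640 mm², y = 60 mm, Ī = 341 333 mm⁴.
Centroid: ȳ = ΣA·y / ΣA = 16.897 mm.
Transfer each piece to the centroidal x-axis using Ī + A·d² with d = y − 16.897:
  flange: d = -6.8966 mm → contributes +323 583 mm⁴
  web: d = 43.103 mm → contributes +1 530 394 mm⁴
Total I = 1 853 977 mm⁴.

I_xx ≈ 1.85 × 10⁶ mm⁴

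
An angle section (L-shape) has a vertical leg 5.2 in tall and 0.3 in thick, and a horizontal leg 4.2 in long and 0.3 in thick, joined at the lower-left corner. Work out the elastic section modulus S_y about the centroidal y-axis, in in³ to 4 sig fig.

Break the section into simple shapes (no overlaps), measuring from the bottom-left corner of the bounding box.
Vertical leg: 0.3 × 5.2, A = 1.56 in², x = 0.15 in, Ī = 0.0117 in⁴.
Horizontal leg (remainder): 3.9 × 0.3, A = 1.17 in², x = 2.25 in, Ī = 1.48298 in⁴.
Centroid: x̄ = ΣA·x / ΣA = 1.05 in.
Transfer each piece to the centroidal y-axis using Ī + A·d² with d = x − 1.05:
  vertical leg: d = -0.9 in → contributes +1.2753 in⁴
  horizontal leg (remainder): d = 1.2 in → contributes +3.16778 in⁴
Total I = 4.44308 in⁴.
Extreme fibre distance c = 3.15 in; S = I/c = 1.4105 in³.

S_y ≈ 1.411 in³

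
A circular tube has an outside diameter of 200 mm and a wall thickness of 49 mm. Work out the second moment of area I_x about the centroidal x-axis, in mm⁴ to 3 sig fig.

I_x ≈ 7.32 × 10⁷ mm⁴

Break the section into simple shapes (no overlaps), measuring from the bottom-left corner of the bounding box.
Outer circle: ⌀200, A = 31 416 mm², y = 100 mm, Ī = 78 539 816 mm⁴.
Bore (subtracted): ⌀102, A = 8171.3 mm², y = 100 mm, Ī = 5 313 376 mm⁴.
By symmetry the centroid is at mid-height, ȳ = 100 mm.
All pieces are centred on the centroidal x-axis, so I = ΣĪ (holes subtracted) = 73 226 440 mm⁴.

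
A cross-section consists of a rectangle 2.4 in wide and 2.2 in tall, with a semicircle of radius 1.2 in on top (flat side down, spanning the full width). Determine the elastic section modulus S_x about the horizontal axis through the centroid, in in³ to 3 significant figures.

S_x ≈ 3.55 in³

Treat the section as a set of non-overlapping primitives; coordinates are from the bounding-box lower-left.
Rectangular body: 2.4 × 2.2, A = 5.28 in², y = 1.1 in, Ī = 2.1296 in⁴.
Semicircular cap: semicircle r = 1.2, A = 2.2619 in², y = 2.7093 in, Ī = 0.22759 in⁴.
Centroid: ȳ = ΣA·y / ΣA = 1.5827 in.
Transfer each piece to the horizontal axis through the centroid using Ī + A·d² with d = y − 1.5827:
  rectangular body: d = -0.48265 in → contributes +3.3596 in⁴
  semicircular cap: d = 1.1266 in → contributes +3.0987 in⁴
Total I = 6.4583 in⁴.
Extreme fibre distance c = 1.8173 in; S = I/c = 3.5537 in³.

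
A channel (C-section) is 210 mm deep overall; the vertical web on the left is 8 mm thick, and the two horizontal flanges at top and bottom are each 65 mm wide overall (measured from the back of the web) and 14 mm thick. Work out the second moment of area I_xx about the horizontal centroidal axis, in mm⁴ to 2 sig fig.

Split into non-overlapping primitives; take the origin at the lower-left of the bounding box.
Web: 8 × 210, A = 1 680 mm², y = 105 mm, Ī = 6 174 000 mm⁴.
Top flange (beyond web): 57 × 14, A = 798 mm², y = 203 mm, Ī = 13 034 mm⁴.
Bottom flange (beyond web): 57 × 14, A = 798 mm², y = 7 mm, Ī = 13 034 mm⁴.
By symmetry the centroid is at mid-height, ȳ = 105 mm.
Transfer each piece to the horizontal centroidal axis using Ī + A·d² with d = y − 105:
  web: d = 0 mm → contributes +6 174 000 mm⁴
  top flange (beyond web): d = 98 mm → contributes +7 677 026 mm⁴
  bottom flange (beyond web): d = -98 mm → contributes +7 677 026 mm⁴
Total I = 21 528 052 mm⁴.

I_xx ≈ 2.2 × 10⁷ mm⁴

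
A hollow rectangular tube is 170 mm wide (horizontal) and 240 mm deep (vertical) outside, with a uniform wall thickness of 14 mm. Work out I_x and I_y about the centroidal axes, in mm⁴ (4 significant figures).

Treat the section as a set of non-overlapping primitives; coordinates are from the bounding-box lower-left.
Outer rectangle: 170 × 240, A = 40 800 mm², y = 120 mm, Ī = 195 840 000 mm⁴.
Inner void (subtracted): 142 × 212, A = 30 104 mm², y = 120 mm, Ī = 112 749 515 mm⁴.
By symmetry the centroid is at mid-height, ȳ = 120 mm.
All pieces are centred on the centroidal x-axis, so I = ΣĪ (holes subtracted) = 83 090 485 mm⁴.
Repeating about the centroidal y-axis gives I_y = 47 675 245 mm⁴.

I_x ≈ 8.309 × 10⁷ mm⁴, I_y ≈ 4.768 × 10⁷ mm⁴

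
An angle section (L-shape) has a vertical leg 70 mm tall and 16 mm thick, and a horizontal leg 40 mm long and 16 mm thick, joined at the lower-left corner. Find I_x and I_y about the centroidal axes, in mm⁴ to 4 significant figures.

I_x ≈ 6.740 × 10⁵ mm⁴, I_y ≈ 1.567 × 10⁵ mm⁴

Treat the section as a set of non-overlapping primitives; coordinates are from the bounding-box lower-left.
Vertical leg: 16 × 70, A = 1 120 mm², y = 35 mm, Ī = 457 333 mm⁴.
Horizontal leg (remainder): 24 × 16, A = 384 mm², y = 8 mm, Ī = 8 192 mm⁴.
Centroid: ȳ = ΣA·y / ΣA = 28.1064 mm.
Transfer each piece to the centroidal x-axis using Ī + A·d² with d = y − 28.1064:
  vertical leg: d = 6.89362 mm → contributes +510 558 mm⁴
  horizontal leg (remainder): d = -20.1064 mm → contributes +163 430 mm⁴
Total I = 673 988 mm⁴.
For the y-axis: x̄ = 13.1064 mm.
Repeating about the centroidal y-axis gives I_y = 156 708 mm⁴.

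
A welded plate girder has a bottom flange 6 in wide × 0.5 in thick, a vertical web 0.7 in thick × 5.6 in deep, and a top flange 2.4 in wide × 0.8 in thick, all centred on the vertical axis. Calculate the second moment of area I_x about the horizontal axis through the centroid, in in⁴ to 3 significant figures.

I_x ≈ 57.0 in⁴

Decompose the section into non-overlapping parts with the origin at the bottom-left of its bounding rectangle.
Bottom plate: 6 × 0.5, A = 3 in², y = 0.25 in, Ī = 0.0625 in⁴.
Web plate: 0.7 × 5.6, A = 3.92 in², y = 3.3 in, Ī = 10.244 in⁴.
Top plate: 2.4 × 0.8, A = 1.92 in², y = 6.5 in, Ī = 0.1024 in⁴.
Centroid: ȳ = ΣA·y / ΣA = 2.96 in.
Transfer each piece to the horizontal axis through the centroid using Ī + A·d² with d = y − 2.96:
  bottom plate: d = -2.71 in → contributes +22.094 in⁴
  web plate: d = 0.34005 in → contributes +10.698 in⁴
  top plate: d = 3.54 in → contributes +24.164 in⁴
Total I = 56.955 in⁴.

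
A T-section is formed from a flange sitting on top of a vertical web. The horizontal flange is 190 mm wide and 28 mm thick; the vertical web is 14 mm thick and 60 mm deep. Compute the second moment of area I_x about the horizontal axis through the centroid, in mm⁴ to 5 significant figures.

I_x ≈ 2.0041 × 10⁶ mm⁴

Treat the section as a set of non-overlapping primitives; coordinates are from the bounding-box lower-left.
Flange: 190 × 28, A = 5 320 mm², y = 74 mm, Ī = 347573.3 mm⁴.
Web: 14 × 60, A = 840 mm², y = 30 mm, Ī = 252 000 mm⁴.
Centroid: ȳ = ΣA·y / ΣA = 68 mm.
Transfer each piece to the horizontal axis through the centroid using Ī + A·d² with d = y − 68:
  flange: d = 6 mm → contributes +539093.3 mm⁴
  web: d = -38 mm → contributes +1 464 960 mm⁴
Total I = 2 004 053 mm⁴.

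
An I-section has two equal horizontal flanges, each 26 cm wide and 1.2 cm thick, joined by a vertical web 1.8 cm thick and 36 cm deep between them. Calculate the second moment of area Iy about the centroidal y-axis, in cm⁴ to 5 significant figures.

Iy ≈ 3532.7 cm⁴

Decompose the section into non-overlapping parts with the origin at the bottom-left of its bounding rectangle.
Bottom flange: 26 × 1.2, A = 31.2 cm², x = 13 cm, Ī = 1757.6 cm⁴.
Web: 1.8 × 36, A = 64.8 cm², x = 13 cm, Ī = 17.496 cm⁴.
Top flange: 26 × 1.2, A = 31.2 cm², x = 13 cm, Ī = 1757.6 cm⁴.
By symmetry the centroid is at mid-width, x̄ = 13 cm.
All pieces are centred on the centroidal y-axis, so I = ΣĪ = 3532.696 cm⁴.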